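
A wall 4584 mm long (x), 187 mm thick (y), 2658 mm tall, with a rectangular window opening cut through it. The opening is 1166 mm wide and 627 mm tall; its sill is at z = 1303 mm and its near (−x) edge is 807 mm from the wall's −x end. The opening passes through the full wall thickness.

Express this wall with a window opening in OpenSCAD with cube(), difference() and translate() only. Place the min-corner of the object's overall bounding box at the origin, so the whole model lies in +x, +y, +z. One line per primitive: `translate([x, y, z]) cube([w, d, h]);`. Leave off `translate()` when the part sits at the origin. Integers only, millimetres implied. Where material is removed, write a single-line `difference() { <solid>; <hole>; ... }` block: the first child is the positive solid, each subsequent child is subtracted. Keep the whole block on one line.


difference() { cube([4584, 187, 2658]); translate([807, 0, 1303]) cube([1166, 187, 627]); }


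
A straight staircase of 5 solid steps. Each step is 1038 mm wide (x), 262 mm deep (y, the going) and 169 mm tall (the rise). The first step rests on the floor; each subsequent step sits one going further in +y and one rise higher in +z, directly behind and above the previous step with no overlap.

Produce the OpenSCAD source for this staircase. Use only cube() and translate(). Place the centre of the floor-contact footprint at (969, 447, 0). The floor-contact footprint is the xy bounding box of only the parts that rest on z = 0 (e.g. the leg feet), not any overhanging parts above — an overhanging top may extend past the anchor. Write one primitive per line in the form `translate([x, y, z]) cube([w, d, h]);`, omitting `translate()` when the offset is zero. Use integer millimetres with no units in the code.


translate([450, 316, 0]) cube([1038, 262, 169]);
translate([450, 578, 169]) cube([1038, 262, 169]);
translate([450, 840, 338]) cube([1038, 262, 169]);
translate([450, 1102, 507]) cube([1038, 262, 169]);
translate([450, 1364, 676]) cube([1038, 262, 169]);


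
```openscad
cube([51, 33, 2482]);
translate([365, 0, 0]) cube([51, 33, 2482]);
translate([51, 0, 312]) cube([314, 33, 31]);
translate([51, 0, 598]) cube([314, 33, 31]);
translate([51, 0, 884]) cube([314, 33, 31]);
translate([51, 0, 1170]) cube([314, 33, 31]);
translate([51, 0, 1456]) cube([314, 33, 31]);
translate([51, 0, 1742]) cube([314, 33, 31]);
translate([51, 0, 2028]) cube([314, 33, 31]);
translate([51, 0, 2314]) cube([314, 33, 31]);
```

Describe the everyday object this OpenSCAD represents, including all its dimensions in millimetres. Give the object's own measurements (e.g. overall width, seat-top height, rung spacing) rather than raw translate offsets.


A straight ladder. Two 51×33 mm vertical rails, 2482 mm tall, stand 416 mm apart (outside-to-outside) with their front faces coplanar on the −y side. 8 rungs, each 33 mm deep and 31 mm tall, span between the inner faces of the rails, front faces flush with the rails. The lowest rung's underside is at z = 312 mm and rungs are spaced 286 mm apart (underside to underside).


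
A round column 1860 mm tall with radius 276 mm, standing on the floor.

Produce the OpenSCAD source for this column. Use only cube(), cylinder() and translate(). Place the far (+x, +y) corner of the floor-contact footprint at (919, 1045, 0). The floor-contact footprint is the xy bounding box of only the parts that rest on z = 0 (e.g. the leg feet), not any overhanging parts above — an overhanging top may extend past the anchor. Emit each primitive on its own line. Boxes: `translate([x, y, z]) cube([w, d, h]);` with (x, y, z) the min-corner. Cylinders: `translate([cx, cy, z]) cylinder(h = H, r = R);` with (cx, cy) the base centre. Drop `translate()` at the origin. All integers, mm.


translate([643, 769, 0]) cylinder(h = 1860, r = 276);


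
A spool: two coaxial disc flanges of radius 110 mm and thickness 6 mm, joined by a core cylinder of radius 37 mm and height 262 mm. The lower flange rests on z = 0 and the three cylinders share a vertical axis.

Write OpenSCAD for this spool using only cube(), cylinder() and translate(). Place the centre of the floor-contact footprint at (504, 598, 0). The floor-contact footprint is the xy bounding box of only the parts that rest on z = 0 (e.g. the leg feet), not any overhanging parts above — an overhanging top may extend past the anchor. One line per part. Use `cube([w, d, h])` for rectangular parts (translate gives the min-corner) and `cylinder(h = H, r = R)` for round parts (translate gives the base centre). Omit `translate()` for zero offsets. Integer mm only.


translate([504, 598, 0]) cylinder(h = 6, r = 110);
translate([504, 598, 6]) cylinder(h = 262, r = 37);
translate([504, 598, 268]) cylinder(h = 6, r = 110);


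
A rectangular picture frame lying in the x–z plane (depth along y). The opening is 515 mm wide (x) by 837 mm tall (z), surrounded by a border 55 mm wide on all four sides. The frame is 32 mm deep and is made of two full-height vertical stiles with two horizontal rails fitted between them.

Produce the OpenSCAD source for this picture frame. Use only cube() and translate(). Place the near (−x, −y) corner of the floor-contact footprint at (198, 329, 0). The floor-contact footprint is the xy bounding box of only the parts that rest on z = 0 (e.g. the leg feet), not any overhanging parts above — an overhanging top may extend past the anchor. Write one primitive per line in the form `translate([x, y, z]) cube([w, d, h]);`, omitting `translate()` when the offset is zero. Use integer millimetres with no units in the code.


translate([198, 329, 0]) cube([55, 32, 947]);
translate([768, 329, 0]) cube([55, 32, 947]);
translate([253, 329, 0]) cube([515, 32, 55]);
translate([253, 329, 892]) cube([515, 32, 55]);


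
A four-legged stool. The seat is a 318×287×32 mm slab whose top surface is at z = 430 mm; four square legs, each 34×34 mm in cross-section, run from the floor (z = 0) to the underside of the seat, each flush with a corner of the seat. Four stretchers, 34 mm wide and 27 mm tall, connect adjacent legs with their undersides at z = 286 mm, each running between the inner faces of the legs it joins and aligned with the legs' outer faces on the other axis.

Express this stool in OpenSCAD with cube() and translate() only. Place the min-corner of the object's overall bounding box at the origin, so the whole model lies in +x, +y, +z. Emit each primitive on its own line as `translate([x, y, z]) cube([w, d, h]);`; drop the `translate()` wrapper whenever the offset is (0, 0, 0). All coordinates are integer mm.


// leg_h = 430 - 32 = 398
// stretcher span = 318 - 2*34 = 250
translate([0, 0, 398]) cube([318, 287, 32]);
cube([34, 34, 398]);
translate([284, 0, 0]) cube([34, 34, 398]);
translate([0, 253, 0]) cube([34, 34, 398]);
translate([284, 253, 0]) cube([34, 34, 398]);
translate([34, 0, 286]) cube([250, 34, 27]);
translate([34, 253, 286]) cube([250, 34, 27]);
translate([0, 34, 286]) cube([34, 219, 27]);
translate([284, 34, 286]) cube([34, 219, 27]);


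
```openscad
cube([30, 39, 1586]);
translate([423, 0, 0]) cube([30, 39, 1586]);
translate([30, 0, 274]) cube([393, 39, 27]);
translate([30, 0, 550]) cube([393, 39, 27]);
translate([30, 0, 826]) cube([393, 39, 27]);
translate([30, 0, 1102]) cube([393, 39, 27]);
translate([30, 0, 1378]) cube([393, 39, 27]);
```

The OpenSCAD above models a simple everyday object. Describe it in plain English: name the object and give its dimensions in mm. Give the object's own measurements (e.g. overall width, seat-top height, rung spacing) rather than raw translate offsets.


A straight ladder. Two 30×39 mm vertical rails, 1586 mm tall, stand 453 mm apart (outside-to-outside) with their front faces coplanar on the −y side. 5 rungs, each 39 mm deep and 27 mm tall, span between the inner faces of the rails, front faces flush with the rails. The lowest rung's underside is at z = 274 mm and rungs are spaced 276 mm apart (underside to underside).


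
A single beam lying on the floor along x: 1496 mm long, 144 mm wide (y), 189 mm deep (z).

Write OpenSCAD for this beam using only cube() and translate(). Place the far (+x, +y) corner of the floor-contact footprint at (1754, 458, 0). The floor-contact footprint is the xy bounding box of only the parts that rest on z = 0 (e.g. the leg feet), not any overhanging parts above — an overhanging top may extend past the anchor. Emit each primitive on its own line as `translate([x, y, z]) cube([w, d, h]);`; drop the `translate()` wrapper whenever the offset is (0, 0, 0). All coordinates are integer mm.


translate([258, 314, 0]) cube([1496, 144, 189]);


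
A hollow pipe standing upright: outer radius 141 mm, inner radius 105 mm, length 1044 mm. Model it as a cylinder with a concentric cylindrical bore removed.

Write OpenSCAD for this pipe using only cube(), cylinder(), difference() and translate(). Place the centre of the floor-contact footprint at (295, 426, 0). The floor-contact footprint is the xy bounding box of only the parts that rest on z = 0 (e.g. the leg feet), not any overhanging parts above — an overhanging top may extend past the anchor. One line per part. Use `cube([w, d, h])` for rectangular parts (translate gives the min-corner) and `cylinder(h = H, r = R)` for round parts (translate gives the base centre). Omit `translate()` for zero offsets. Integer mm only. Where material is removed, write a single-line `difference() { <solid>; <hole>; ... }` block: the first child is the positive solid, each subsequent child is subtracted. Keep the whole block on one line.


difference() { translate([295, 426, 0]) cylinder(h = 1044, r = 141); translate([295, 426, 0]) cylinder(h = 1044, r = 105); }


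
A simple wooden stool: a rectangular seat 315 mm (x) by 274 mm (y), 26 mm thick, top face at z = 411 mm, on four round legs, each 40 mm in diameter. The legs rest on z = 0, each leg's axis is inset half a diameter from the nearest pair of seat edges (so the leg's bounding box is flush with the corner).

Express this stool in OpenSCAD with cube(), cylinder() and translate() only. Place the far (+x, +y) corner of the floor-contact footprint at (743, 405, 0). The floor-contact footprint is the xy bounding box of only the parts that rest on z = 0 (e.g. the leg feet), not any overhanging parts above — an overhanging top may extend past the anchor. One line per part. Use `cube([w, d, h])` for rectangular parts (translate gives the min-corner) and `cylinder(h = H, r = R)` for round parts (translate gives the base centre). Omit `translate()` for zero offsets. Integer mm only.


// leg_h = 411 - 26 = 385
translate([428, 131, 385]) cube([315, 274, 26]);
translate([448, 151, 0]) cylinder(h = 385, r = 20);
translate([723, 151, 0]) cylinder(h = 385, r = 20);
translate([448, 385, 0]) cylinder(h = 385, r = 20);
translate([723, 385, 0]) cylinder(h = 385, r = 20);


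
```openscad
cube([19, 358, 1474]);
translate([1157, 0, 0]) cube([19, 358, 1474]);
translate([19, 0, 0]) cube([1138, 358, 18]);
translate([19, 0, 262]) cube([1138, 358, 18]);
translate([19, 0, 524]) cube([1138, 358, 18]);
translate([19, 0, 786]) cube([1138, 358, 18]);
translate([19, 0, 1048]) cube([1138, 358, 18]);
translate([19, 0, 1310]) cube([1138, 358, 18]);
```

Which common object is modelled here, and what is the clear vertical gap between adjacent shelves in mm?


A bookshelf. The clear shelf gap is 244 mm.

Two tall side panels with 6 horizontal boards between them — a bookshelf. The first two shelf undersides are at z = 0 and z = 262; with shelf thickness 18, the clear gap is 262 − 0 − 18 = 244 mm.


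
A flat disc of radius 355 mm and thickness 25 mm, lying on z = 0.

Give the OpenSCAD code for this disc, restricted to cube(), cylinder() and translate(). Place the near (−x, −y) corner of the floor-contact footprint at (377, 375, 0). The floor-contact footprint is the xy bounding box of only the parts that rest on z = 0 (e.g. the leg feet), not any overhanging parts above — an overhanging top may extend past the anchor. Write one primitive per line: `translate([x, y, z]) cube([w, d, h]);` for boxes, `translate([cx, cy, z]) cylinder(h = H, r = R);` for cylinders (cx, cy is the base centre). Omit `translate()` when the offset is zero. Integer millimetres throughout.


translate([732, 730, 0]) cylinder(h = 25, r = 355);


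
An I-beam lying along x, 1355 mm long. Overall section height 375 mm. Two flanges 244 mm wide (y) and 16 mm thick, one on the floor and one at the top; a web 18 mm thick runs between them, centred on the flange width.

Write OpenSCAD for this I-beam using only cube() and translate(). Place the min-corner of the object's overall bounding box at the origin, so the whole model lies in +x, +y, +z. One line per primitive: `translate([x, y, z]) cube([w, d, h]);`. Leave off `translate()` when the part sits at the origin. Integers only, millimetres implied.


cube([1355, 244, 16]);
translate([0, 113, 16]) cube([1355, 18, 343]);
translate([0, 0, 359]) cube([1355, 244, 16]);


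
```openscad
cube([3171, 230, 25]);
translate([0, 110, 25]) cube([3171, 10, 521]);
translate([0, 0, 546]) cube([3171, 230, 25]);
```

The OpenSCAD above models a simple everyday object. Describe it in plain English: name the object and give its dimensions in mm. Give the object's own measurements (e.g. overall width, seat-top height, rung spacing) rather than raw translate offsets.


An I-beam lying along x, 3171 mm long. Overall section height 571 mm. Two flanges 230 mm wide (y) and 25 mm thick, one on the floor and one at the top; a web 10 mm thick runs between them, centred on the flange width.


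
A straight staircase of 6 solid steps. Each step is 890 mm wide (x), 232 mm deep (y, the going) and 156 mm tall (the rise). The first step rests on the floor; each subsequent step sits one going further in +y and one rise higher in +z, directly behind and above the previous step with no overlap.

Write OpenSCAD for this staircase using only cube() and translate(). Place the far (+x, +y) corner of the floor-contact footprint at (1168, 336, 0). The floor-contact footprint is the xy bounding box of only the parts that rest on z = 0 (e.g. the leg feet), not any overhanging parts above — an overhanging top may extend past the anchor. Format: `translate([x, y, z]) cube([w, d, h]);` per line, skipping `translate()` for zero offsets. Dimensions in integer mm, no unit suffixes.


translate([278, 104, 0]) cube([890, 232, 156]);
translate([278, 336, 156]) cube([890, 232, 156]);
translate([278, 568, 312]) cube([890, 232, 156]);
translate([278, 800, 468]) cube([890, 232, 156]);
translate([278, 1032, 624]) cube([890, 232, 156]);
translate([278, 1264, 780]) cube([890, 232, 156]);


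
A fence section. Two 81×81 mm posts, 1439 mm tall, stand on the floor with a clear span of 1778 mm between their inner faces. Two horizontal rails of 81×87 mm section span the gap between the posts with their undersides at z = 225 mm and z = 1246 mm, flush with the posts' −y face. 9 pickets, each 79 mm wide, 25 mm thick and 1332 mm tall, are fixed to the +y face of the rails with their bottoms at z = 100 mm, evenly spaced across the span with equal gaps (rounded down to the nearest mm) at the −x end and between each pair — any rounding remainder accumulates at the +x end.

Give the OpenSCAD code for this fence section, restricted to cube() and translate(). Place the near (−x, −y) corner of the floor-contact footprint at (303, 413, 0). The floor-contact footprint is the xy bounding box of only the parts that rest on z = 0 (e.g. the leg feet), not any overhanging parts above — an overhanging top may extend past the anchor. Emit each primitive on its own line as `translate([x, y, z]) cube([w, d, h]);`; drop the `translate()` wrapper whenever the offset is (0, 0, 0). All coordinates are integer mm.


translate([303, 413, 0]) cube([81, 81, 1439]);
translate([2162, 413, 0]) cube([81, 81, 1439]);
translate([384, 413, 225]) cube([1778, 81, 87]);
translate([384, 413, 1246]) cube([1778, 81, 87]);
translate([490, 494, 100]) cube([79, 25, 1332]);
translate([675, 494, 100]) cube([79, 25, 1332]);
translate([860, 494, 100]) cube([79, 25, 1332]);
translate([1045, 494, 100]) cube([79, 25, 1332]);
translate([1230, 494, 100]) cube([79, 25, 1332]);
translate([1415, 494, 100]) cube([79, 25, 1332]);
translate([1600, 494, 100]) cube([79, 25, 1332]);
translate([1785, 494, 100]) cube([79, 25, 1332]);
translate([1970, 494, 100]) cube([79, 25, 1332]);


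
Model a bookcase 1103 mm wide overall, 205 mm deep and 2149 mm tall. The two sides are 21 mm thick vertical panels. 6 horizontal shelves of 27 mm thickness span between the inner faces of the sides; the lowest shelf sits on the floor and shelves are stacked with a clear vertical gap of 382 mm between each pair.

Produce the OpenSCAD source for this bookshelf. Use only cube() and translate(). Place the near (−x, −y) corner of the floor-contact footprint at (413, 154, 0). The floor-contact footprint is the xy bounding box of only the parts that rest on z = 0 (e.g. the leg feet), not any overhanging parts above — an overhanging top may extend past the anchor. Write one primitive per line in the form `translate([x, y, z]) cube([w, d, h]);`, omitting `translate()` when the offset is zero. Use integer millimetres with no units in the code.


translate([413, 154, 0]) cube([21, 205, 2149]);
translate([1495, 154, 0]) cube([21, 205, 2149]);
translate([434, 154, 0]) cube([1061, 205, 27]);
translate([434, 154, 409]) cube([1061, 205, 27]);
translate([434, 154, 818]) cube([1061, 205, 27]);
translate([434, 154, 1227]) cube([1061, 205, 27]);
translate([434, 154, 1636]) cube([1061, 205, 27]);
translate([434, 154, 2045]) cube([1061, 205, 27]);


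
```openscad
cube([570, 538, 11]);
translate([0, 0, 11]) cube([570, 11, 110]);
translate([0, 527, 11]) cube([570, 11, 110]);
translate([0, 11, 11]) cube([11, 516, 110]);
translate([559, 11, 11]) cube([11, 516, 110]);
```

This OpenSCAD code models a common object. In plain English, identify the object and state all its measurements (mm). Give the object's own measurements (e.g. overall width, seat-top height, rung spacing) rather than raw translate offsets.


An open-topped rectangular box: outside dimensions 570×538×121 mm, with a uniform wall and base thickness of 11 mm. The base is a full 570×538 slab on the floor; four walls sit on top of the base. The front and back walls (the −y and +y sides) span the full width; the two side walls fit between them.


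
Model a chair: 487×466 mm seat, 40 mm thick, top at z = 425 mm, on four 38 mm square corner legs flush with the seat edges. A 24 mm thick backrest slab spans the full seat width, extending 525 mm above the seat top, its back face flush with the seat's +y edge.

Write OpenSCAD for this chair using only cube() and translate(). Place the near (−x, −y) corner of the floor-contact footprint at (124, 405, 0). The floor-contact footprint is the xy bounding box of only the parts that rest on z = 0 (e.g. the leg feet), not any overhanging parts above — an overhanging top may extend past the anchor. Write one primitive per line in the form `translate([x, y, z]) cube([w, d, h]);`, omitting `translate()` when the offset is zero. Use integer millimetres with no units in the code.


translate([124, 405, 385]) cube([487, 466, 40]);
translate([124, 405, 0]) cube([38, 38, 385]);
translate([573, 405, 0]) cube([38, 38, 385]);
translate([124, 833, 0]) cube([38, 38, 385]);
translate([573, 833, 0]) cube([38, 38, 385]);
translate([124, 847, 425]) cube([487, 24, 525]);


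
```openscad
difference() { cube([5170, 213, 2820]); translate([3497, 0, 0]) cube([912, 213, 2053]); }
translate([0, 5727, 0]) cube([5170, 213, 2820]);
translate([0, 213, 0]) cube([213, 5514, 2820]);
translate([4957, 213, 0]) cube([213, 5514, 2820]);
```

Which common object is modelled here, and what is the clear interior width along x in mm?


A single room. The interior width is 4744 mm.

Four walls enclosing a rectangle with a door in the front wall — a room. Outside width 5170 minus two 213 mm walls gives 4744 mm.


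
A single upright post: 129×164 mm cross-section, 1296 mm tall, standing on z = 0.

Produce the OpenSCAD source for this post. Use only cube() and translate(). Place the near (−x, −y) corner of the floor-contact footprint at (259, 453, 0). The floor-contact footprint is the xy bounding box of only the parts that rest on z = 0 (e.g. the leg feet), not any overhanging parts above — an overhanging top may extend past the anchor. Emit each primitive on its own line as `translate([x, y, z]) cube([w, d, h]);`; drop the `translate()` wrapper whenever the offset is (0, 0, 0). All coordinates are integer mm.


translate([259, 453, 0]) cube([129, 164, 1296]);


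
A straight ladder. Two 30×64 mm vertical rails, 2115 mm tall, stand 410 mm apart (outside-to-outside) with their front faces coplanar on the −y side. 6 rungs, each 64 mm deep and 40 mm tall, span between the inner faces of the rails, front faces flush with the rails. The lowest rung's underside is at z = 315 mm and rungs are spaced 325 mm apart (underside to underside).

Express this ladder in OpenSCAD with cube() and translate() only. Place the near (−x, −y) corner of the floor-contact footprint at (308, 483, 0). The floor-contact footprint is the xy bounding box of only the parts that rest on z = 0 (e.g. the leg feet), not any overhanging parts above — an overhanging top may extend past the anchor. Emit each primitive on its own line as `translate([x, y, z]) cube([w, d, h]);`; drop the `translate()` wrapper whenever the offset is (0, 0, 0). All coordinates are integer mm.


// rung span = 410 - 2*30 = 350
// rung[k] z = 315 + k*325
translate([308, 483, 0]) cube([30, 64, 2115]);
translate([688, 483, 0]) cube([30, 64, 2115]);
translate([338, 483, 315]) cube([350, 64, 40]);
translate([338, 483, 640]) cube([350, 64, 40]);
translate([338, 483, 965]) cube([350, 64, 40]);
translate([338, 483, 1290]) cube([350, 64, 40]);
translate([338, 483, 1615]) cube([350, 64, 40]);
translate([338, 483, 1940]) cube([350, 64, 40]);


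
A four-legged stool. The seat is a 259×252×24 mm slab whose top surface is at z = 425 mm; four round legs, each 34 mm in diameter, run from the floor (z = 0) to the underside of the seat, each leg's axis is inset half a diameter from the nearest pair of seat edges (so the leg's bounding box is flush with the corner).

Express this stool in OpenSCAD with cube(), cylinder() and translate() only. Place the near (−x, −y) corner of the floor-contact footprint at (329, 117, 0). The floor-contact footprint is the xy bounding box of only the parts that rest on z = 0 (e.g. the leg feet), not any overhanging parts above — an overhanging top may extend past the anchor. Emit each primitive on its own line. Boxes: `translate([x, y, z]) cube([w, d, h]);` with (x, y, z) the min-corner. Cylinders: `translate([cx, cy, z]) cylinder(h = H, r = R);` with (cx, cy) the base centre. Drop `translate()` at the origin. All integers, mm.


translate([329, 117, 401]) cube([259, 252, 24]);
translate([346, 134, 0]) cylinder(h = 401, r = 17);
translate([571, 134, 0]) cylinder(h = 401, r = 17);
translate([346, 352, 0]) cylinder(h = 401, r = 17);
translate([571, 352, 0]) cylinder(h = 401, r = 17);


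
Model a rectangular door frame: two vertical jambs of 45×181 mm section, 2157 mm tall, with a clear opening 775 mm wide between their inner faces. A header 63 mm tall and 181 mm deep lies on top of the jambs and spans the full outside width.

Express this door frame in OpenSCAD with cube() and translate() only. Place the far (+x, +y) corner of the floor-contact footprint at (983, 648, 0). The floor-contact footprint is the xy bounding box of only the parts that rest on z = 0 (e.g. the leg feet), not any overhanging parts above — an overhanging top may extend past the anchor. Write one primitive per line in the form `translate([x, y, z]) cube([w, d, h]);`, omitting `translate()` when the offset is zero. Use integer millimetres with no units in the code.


translate([118, 467, 0]) cube([45, 181, 2157]);
translate([938, 467, 0]) cube([45, 181, 2157]);
translate([118, 467, 2157]) cube([865, 181, 63]);


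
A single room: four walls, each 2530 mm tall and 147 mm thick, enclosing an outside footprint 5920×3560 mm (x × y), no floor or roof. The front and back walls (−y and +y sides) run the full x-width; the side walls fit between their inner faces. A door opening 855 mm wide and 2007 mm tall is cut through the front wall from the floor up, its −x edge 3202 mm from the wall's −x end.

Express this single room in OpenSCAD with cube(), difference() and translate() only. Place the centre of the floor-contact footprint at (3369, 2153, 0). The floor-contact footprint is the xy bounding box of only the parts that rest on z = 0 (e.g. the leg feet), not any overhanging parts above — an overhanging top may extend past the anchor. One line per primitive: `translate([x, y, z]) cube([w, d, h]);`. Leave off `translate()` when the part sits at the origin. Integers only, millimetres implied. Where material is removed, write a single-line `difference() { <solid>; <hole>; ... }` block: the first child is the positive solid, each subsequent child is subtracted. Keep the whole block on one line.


difference() { translate([409, 373, 0]) cube([5920, 147, 2530]); translate([3611, 373, 0]) cube([855, 147, 2007]); }
translate([409, 3786, 0]) cube([5920, 147, 2530]);
translate([409, 520, 0]) cube([147, 3266, 2530]);
translate([6182, 520, 0]) cube([147, 3266, 2530]);


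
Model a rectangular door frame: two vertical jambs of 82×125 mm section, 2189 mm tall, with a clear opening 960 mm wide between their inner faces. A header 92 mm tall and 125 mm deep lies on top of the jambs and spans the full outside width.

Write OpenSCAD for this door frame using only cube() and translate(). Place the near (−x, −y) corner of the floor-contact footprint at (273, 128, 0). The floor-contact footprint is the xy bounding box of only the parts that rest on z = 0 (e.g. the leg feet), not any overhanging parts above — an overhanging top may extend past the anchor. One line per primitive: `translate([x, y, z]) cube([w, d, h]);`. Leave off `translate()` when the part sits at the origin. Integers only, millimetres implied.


translate([273, 128, 0]) cube([82, 125, 2189]);
translate([1315, 128, 0]) cube([82, 125, 2189]);
translate([273, 128, 2189]) cube([1124, 125, 92]);


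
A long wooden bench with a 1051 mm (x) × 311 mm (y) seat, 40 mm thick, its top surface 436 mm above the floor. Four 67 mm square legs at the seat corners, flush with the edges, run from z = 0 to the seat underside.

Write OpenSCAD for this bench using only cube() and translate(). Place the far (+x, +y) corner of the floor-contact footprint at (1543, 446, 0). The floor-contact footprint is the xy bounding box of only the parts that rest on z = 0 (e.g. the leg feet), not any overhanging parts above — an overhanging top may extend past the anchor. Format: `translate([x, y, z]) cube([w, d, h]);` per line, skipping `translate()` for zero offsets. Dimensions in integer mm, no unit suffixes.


translate([492, 135, 396]) cube([1051, 311, 40]);
translate([492, 135, 0]) cube([67, 67, 396]);
translate([492, 379, 0]) cube([67, 67, 396]);
translate([1476, 135, 0]) cube([67, 67, 396]);
translate([1476, 379, 0]) cube([67, 67, 396]);


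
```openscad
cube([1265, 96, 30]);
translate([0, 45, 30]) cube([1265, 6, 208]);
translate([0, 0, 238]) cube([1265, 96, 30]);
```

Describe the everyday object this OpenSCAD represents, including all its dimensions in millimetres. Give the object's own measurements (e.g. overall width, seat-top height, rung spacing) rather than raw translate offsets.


An I-beam lying along x, 1265 mm long. Overall section height 268 mm. Two flanges 96 mm wide (y) and 30 mm thick, one on the floor and one at the top; a web 6 mm thick runs between them, centred on the flange width.


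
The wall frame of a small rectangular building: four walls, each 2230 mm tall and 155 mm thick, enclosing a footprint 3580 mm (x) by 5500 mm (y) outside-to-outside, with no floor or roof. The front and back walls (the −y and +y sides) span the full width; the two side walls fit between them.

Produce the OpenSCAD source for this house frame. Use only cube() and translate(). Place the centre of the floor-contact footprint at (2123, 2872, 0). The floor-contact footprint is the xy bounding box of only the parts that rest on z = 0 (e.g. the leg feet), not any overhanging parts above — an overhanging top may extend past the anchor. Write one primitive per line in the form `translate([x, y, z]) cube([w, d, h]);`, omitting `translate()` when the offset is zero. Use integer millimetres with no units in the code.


translate([333, 122, 0]) cube([3580, 155, 2230]);
translate([333, 5467, 0]) cube([3580, 155, 2230]);
translate([333, 277, 0]) cube([155, 5190, 2230]);
translate([3758, 277, 0]) cube([155, 5190, 2230]);


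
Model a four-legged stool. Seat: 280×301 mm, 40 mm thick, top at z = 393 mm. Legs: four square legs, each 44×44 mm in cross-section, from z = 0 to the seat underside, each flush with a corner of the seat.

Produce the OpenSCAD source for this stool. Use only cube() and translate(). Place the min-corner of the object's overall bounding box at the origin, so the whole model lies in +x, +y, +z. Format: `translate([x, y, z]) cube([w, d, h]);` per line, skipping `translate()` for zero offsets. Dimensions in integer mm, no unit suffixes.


// leg_h = 393 - 40 = 353
translate([0, 0, 353]) cube([280, 301, 40]);
cube([44, 44, 353]);
translate([236, 0, 0]) cube([44, 44, 353]);
translate([0, 257, 0]) cube([44, 44, 353]);
translate([236, 257, 0]) cube([44, 44, 353]);


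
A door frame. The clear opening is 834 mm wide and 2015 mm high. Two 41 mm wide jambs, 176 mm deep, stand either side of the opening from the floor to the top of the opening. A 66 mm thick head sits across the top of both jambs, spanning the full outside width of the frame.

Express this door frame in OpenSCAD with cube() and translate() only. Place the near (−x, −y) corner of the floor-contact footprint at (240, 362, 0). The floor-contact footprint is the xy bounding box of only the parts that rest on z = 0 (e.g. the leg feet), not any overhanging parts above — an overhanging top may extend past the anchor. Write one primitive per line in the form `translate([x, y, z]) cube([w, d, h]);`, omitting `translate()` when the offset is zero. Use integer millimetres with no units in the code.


translate([240, 362, 0]) cube([41, 176, 2015]);
translate([1115, 362, 0]) cube([41, 176, 2015]);
translate([240, 362, 2015]) cube([916, 176, 66]);


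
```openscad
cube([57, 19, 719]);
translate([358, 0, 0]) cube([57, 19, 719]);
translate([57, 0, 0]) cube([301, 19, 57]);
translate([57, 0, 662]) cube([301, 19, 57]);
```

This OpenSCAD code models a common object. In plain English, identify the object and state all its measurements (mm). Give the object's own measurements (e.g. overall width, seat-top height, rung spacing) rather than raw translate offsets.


A rectangular picture frame lying in the x–z plane (depth along y). The opening is 301 mm wide (x) by 605 mm tall (z), surrounded by a border 57 mm wide on all four sides. The frame is 19 mm deep and is made of two full-height vertical stiles with two horizontal rails fitted between them.


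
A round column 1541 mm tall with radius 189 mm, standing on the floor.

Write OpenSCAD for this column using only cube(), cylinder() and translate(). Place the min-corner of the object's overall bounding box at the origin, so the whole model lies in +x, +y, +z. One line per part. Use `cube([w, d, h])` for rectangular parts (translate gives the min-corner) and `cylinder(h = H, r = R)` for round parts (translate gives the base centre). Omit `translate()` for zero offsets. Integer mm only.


translate([189, 189, 0]) cylinder(h = 1541, r = 189);


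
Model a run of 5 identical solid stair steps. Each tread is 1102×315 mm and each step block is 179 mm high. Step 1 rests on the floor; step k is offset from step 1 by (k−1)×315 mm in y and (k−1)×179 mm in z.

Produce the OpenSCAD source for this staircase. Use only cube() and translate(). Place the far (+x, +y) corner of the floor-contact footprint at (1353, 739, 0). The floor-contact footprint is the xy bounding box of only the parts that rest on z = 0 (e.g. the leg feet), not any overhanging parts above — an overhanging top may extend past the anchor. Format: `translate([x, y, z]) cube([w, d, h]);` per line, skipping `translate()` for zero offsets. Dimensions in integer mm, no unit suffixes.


translate([251, 424, 0]) cube([1102, 315, 179]);
translate([251, 739, 179]) cube([1102, 315, 179]);
translate([251, 1054, 358]) cube([1102, 315, 179]);
translate([251, 1369, 537]) cube([1102, 315, 179]);
translate([251, 1684, 716]) cube([1102, 315, 179]);


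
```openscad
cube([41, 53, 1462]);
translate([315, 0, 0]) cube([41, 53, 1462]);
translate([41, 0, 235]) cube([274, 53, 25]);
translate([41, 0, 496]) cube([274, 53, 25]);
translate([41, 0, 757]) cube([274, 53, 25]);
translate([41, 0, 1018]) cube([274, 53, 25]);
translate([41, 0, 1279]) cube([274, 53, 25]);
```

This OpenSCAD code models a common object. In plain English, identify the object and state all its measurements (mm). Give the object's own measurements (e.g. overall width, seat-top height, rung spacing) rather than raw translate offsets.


A straight ladder. Two 41×53 mm vertical rails, 1462 mm tall, stand 356 mm apart (outside-to-outside) with their front faces coplanar on the −y side. 5 rungs, each 53 mm deep and 25 mm tall, span between the inner faces of the rails, front faces flush with the rails. The lowest rung's underside is at z = 235 mm and rungs are spaced 261 mm apart (underside to underside).


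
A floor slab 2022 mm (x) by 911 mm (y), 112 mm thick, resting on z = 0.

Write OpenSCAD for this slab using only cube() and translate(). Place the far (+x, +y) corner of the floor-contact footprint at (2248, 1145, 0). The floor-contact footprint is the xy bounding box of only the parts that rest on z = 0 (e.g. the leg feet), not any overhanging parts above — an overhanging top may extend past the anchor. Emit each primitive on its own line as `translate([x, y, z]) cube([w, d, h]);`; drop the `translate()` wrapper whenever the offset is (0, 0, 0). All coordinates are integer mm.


translate([226, 234, 0]) cube([2022, 911, 112]);


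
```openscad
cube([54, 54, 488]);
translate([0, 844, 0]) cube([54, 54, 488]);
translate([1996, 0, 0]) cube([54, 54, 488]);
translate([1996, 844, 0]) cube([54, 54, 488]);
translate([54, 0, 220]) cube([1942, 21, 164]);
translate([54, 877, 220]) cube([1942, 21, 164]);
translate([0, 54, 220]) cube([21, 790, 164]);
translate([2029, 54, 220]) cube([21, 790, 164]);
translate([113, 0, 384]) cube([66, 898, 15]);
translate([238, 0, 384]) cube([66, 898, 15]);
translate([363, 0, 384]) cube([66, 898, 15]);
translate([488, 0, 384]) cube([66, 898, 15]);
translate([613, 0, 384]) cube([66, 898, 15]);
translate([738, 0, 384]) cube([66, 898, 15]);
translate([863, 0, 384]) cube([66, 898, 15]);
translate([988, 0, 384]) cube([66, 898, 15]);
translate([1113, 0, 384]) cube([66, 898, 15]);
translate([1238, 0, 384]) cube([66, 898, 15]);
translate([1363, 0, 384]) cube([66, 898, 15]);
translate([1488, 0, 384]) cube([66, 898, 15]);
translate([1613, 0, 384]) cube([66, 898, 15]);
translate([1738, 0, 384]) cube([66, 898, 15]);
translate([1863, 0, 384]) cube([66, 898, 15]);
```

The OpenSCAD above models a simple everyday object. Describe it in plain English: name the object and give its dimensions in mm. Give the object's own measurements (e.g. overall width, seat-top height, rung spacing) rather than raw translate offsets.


A bed frame 2050 mm long (x) by 898 mm wide (y). Four 54×54 mm corner posts, 488 mm tall, at the corners of the footprint. Four rails of 21 mm thickness and 164 mm height run between adjacent posts with their undersides at z = 220 mm, their outer faces flush with the outside of the frame (the two x-running rails run between the posts' inner faces; the two y-running rails run between the posts' inner faces). 15 slats, each 66 mm wide (x) and 15 mm thick, lie across the top of the two x-running rails, running the full 898 mm width of the frame in y; along x they sit between the end posts with a 59 mm gap after the −x posts and between neighbouring slats, leaving 67 mm before the +x posts.


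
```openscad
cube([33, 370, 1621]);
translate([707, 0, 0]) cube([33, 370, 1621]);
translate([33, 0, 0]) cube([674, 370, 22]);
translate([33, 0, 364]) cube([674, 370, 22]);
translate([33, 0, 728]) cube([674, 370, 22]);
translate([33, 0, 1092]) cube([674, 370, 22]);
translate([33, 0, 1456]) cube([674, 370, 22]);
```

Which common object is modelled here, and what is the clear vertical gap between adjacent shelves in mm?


A bookshelf. The clear shelf gap is 342 mm.

Two tall side panels with 5 horizontal boards between them — a bookshelf. The first two shelf undersides are at z = 0 and z = 364; with shelf thickness 22, the clear gap is 364 − 0 − 22 = 342 mm.


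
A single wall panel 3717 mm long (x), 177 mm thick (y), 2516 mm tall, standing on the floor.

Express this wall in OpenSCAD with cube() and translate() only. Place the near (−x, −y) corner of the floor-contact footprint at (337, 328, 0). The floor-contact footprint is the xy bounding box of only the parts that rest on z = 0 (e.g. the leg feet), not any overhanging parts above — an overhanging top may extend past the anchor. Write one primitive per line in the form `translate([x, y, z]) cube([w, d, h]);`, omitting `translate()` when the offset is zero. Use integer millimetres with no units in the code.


translate([337, 328, 0]) cube([3717, 177, 2516]);


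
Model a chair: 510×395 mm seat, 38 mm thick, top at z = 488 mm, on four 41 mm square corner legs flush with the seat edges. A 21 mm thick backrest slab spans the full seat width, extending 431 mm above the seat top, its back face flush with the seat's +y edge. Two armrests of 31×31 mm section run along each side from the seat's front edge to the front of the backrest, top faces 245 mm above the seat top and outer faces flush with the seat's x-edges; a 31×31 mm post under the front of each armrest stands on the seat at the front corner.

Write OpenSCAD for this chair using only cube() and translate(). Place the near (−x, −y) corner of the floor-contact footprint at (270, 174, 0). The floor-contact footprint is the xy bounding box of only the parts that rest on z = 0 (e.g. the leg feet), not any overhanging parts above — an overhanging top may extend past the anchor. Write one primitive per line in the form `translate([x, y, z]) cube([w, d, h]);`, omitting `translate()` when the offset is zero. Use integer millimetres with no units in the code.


translate([270, 174, 450]) cube([510, 395, 38]);
translate([270, 174, 0]) cube([41, 41, 450]);
translate([739, 174, 0]) cube([41, 41, 450]);
translate([270, 528, 0]) cube([41, 41, 450]);
translate([739, 528, 0]) cube([41, 41, 450]);
translate([270, 548, 488]) cube([510, 21, 431]);
translate([270, 174, 702]) cube([31, 374, 31]);
translate([749, 174, 702]) cube([31, 374, 31]);
translate([270, 174, 488]) cube([31, 31, 214]);
translate([749, 174, 488]) cube([31, 31, 214]);


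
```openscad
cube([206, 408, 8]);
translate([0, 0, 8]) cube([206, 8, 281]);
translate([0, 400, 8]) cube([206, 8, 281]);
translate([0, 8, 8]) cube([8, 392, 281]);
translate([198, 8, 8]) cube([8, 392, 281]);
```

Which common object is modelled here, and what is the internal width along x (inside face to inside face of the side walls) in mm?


An open box. The internal width is 190 mm.

A 206×408 base slab with four walls standing on it — an open box. The base is 206 mm wide and the walls are 8 mm thick, so the internal width is 206 − 2 × 8 = 190 mm.


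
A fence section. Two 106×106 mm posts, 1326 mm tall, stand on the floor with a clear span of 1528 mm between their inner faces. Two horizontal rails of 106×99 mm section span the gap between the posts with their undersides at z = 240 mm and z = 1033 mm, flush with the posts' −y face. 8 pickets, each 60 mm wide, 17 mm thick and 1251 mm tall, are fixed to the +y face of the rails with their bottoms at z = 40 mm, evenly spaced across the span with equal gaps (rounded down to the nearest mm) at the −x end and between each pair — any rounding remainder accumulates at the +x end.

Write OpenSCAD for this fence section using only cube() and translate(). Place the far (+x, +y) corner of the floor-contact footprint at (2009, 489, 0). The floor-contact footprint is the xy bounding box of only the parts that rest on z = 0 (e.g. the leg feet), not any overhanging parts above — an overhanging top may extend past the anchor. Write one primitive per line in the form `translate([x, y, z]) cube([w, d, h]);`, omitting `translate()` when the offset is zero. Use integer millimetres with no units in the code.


translate([269, 383, 0]) cube([106, 106, 1326]);
translate([1903, 383, 0]) cube([106, 106, 1326]);
translate([375, 383, 240]) cube([1528, 106, 99]);
translate([375, 383, 1033]) cube([1528, 106, 99]);
translate([491, 489, 40]) cube([60, 17, 1251]);
translate([667, 489, 40]) cube([60, 17, 1251]);
translate([843, 489, 40]) cube([60, 17, 1251]);
translate([1019, 489, 40]) cube([60, 17, 1251]);
translate([1195, 489, 40]) cube([60, 17, 1251]);
translate([1371, 489, 40]) cube([60, 17, 1251]);
translate([1547, 489, 40]) cube([60, 17, 1251]);
translate([1723, 489, 40]) cube([60, 17, 1251]);
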